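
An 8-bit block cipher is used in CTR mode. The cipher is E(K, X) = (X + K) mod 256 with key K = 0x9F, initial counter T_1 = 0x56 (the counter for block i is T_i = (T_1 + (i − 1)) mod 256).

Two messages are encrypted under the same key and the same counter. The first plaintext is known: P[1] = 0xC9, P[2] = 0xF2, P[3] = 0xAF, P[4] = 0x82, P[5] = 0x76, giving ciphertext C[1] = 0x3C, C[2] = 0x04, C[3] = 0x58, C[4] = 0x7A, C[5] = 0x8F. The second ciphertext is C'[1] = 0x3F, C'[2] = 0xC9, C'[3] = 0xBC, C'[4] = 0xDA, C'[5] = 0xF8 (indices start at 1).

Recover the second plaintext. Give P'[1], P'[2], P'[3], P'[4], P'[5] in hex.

P'[1] = 0xCA, P'[2] = 0x3F, P'[3] = 0x4B, P'[4] = 0x22, P'[5] = 0x01

In CTR with a reused counter, both messages share the same keystream S_i, so C_i ⊕ C'_i = P_i ⊕ P'_i and thus P'_i = P_i ⊕ C_i ⊕ C'_i.
P'[1]: 0xC9 ⊕ 0x3C ⊕ 0x3F = 0xCA.
P'[2]: 0xF2 ⊕ 0x04 ⊕ 0xC9 = 0x3F.
P'[3]: 0xAF ⊕ 0x58 ⊕ 0xBC = 0x4B.
P'[4]: 0x82 ⊕ 0x7A ⊕ 0xDA = 0x22.
P'[5]: 0x76 ⊕ 0x8F ⊕ 0xF8 = 0x01.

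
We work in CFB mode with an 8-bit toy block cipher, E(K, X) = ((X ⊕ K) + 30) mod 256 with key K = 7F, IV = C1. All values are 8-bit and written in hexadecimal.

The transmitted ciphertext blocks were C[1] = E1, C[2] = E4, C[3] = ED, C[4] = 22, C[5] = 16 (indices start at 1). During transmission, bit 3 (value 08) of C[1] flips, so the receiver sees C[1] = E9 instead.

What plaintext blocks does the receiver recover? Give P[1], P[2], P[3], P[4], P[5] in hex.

P[1] = 07, P[2] = 22, P[3] = 26, P[4] = E0, P[5] = 9B

CFB decryption: P_i = C_i ⊕ E(K, C_{i−1}), with C_{0} = IV.
Only C[1] changed, to E9. In CFB, a change in C_i flips the same bit in P_i and garbles P_{i+1}. Decrypting the received ciphertext:
P[1]: E(K, C1) = EE; E9 ⊕ EE = 07.
P[2]: E(K, E9) = C6; E4 ⊕ C6 = 22.
P[3]: E(K, E4) = CB; ED ⊕ CB = 26.
P[4]: E(K, ED) = C2; 22 ⊕ C2 = E0.
P[5]: E(K, 22) = 8D; 16 ⊕ 8D = 9B.
Blocks that differ from the original plaintext: P[1], P[2].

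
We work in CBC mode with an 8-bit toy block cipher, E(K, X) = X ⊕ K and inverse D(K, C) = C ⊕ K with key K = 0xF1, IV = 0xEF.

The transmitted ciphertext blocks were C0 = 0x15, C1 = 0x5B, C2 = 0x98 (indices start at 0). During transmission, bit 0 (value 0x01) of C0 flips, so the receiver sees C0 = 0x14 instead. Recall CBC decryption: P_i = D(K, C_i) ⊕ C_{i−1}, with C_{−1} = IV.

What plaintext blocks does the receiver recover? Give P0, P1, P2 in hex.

P0 = 0x0A, P1 = 0xBE, P2 = 0x32

Only C0 changed, to 0x14. In CBC, a change in C_i garbles P_i and flips the same bit in P_{i+1}. Decrypting the received ciphertext:
P0: D(K, 0x14) = 0xE5; 0xE5 ⊕ 0xEF = 0x0A.
P1: D(K, 0x5B) = 0xAA; 0xAA ⊕ 0x14 = 0xBE.
P2: D(K, 0x98) = 0x69; 0x69 ⊕ 0x5B = 0x32.
Blocks that differ from the original plaintext: P0, P1.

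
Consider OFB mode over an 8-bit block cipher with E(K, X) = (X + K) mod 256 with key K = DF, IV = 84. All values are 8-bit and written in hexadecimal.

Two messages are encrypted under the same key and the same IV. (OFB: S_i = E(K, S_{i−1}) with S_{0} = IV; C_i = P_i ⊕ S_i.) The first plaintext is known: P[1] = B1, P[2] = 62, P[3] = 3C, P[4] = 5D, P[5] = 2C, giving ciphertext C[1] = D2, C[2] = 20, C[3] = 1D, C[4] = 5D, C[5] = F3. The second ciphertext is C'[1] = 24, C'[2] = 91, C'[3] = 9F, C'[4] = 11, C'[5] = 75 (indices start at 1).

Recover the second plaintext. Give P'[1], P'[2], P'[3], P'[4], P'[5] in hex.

In OFB with a reused IV, both messages share the same keystream S_i, so C_i ⊕ C'_i = P_i ⊕ P'_i and thus P'_i = P_i ⊕ C_i ⊕ C'_i.
P'[1]: B1 ⊕ D2 ⊕ 24 = 47.
P'[2]: 62 ⊕ 20 ⊕ 91 = D3.
P'[3]: 3C ⊕ 1D ⊕ 9F = BE.
P'[4]: 5D ⊕ 5D ⊕ 11 = 11.
P'[5]: 2C ⊕ F3 ⊕ 75 = AA.

P'[1] = 47, P'[2] = D3, P'[3] = BE, P'[4] = 11, P'[5] = AA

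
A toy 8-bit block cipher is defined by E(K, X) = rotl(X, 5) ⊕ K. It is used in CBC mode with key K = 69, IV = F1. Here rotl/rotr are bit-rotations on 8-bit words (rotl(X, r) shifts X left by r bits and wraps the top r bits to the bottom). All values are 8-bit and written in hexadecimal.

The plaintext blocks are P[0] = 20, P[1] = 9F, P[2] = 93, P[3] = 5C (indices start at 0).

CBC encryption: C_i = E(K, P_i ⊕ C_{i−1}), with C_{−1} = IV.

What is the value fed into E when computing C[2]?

63

C[0]: P[0] ⊕ F1 = D1; E(K, D1) = 53.
C[1]: P[1] ⊕ 53 = CC; E(K, CC) = F0.
C[2]: P[2] ⊕ F0 = 63; E(K, 63) = 05.
So the input to E for block [2] is 63.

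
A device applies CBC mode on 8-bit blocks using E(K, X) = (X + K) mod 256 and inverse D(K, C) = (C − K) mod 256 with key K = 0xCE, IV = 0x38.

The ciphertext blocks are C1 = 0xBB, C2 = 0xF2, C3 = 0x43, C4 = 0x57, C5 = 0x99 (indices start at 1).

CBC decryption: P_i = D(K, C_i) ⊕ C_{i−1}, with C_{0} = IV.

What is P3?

P3 = 0x87

P3: D(K, 0x43) = 0x75; 0x75 ⊕ 0xF2 = 0x87.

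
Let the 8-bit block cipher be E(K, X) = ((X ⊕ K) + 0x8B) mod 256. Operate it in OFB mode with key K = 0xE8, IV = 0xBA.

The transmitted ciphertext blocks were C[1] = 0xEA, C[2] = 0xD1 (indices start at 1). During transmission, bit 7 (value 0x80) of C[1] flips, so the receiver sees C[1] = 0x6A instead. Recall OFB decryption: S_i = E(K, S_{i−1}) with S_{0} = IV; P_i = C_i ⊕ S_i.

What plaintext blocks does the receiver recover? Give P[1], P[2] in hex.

P[1] = 0xB7, P[2] = 0x11

Only C[1] changed, to 0x6A. In OFB, a change in C_i flips the same bit in P_i only; the keystream is unaffected. Decrypting the received ciphertext:
P[1]: S = E(K, 0xBA) = 0xDD; 0x6A ⊕ 0xDD = 0xB7.
P[2]: S = E(K, 0xDD) = 0xC0; 0xD1 ⊕ 0xC0 = 0x11.
Blocks that differ from the original plaintext: P[1].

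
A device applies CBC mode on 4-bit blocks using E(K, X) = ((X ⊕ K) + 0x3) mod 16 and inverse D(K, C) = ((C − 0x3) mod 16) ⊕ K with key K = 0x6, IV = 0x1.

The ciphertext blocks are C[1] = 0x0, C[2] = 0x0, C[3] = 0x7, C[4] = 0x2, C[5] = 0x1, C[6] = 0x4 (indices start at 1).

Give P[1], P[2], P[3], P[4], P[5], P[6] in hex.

CBC decryption: P_i = D(K, C_i) ⊕ C_{i−1}, with C_{0} = IV.
P[1]: D(K, 0x0) = 0xB; 0xB ⊕ 0x1 = 0xA.
P[2]: D(K, 0x0) = 0xB; 0xB ⊕ 0x0 = 0xB.
P[3]: D(K, 0x7) = 0x2; 0x2 ⊕ 0x0 = 0x2.
P[4]: D(K, 0x2) = 0x9; 0x9 ⊕ 0x7 = 0xE.
P[5]: D(K, 0x1) = 0x8; 0x8 ⊕ 0x2 = 0xA.
P[6]: D(K, 0x4) = 0x7; 0x7 ⊕ 0x1 = 0x6.

P[1] = 0xA, P[2] = 0xB, P[3] = 0x2, P[4] = 0xE, P[5] = 0xA, P[6] = 0x6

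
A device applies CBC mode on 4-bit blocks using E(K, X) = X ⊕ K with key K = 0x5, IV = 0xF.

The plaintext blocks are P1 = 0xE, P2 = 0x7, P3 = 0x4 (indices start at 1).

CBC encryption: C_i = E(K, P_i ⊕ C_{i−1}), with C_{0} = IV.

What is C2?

C1: P1 ⊕ 0xF = 0x1; E(K, 0x1) = 0x4.
C2: P2 ⊕ 0x4 = 0x3; E(K, 0x3) = 0x6.

C2 = 0x6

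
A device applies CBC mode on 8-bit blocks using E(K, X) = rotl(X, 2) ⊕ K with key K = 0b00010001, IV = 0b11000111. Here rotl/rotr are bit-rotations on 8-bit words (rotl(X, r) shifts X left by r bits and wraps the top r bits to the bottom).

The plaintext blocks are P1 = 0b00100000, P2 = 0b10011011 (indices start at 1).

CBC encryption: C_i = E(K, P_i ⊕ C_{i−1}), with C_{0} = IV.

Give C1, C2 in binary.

C1 = 0b10001110, C2 = 0b01000101

C1: P1 ⊕ 0b11000111 = 0b11100111; E(K, 0b11100111) = 0b10001110.
C2: P2 ⊕ 0b10001110 = 0b00010101; E(K, 0b00010101) = 0b01000101.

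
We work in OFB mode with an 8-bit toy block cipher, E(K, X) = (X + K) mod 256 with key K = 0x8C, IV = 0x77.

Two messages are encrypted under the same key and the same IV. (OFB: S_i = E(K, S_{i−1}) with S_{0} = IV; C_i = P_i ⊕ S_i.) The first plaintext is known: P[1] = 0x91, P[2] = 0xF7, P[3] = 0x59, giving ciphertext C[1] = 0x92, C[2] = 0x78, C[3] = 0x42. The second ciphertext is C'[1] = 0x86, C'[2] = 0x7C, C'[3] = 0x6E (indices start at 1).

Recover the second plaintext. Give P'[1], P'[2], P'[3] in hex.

P'[1] = 0x85, P'[2] = 0xF3, P'[3] = 0x75

In OFB with a reused IV, both messages share the same keystream S_i, so C_i ⊕ C'_i = P_i ⊕ P'_i and thus P'_i = P_i ⊕ C_i ⊕ C'_i.
P'[1]: 0x91 ⊕ 0x92 ⊕ 0x86 = 0x85.
P'[2]: 0xF7 ⊕ 0x78 ⊕ 0x7C = 0xF3.
P'[3]: 0x59 ⊕ 0x42 ⊕ 0x6E = 0x75.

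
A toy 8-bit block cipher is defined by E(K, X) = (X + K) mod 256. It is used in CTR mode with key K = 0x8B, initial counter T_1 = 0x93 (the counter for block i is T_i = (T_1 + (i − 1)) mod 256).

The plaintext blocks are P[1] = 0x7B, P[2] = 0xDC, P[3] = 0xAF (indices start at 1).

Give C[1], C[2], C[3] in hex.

CTR encryption: S_i = E(K, T_i) where T_i is the counter for block i; C_i = P_i ⊕ S_i.
C[1]: T = 0x93, S = E(K, T) = 0x1E; 0x7B ⊕ 0x1E = 0x65.
C[2]: T = 0x94, S = E(K, T) = 0x1F; 0xDC ⊕ 0x1F = 0xC3.
C[3]: T = 0x95, S = E(K, T) = 0x20; 0xAF ⊕ 0x20 = 0x8F.

C[1] = 0x65, C[2] = 0xC3, C[3] = 0x8F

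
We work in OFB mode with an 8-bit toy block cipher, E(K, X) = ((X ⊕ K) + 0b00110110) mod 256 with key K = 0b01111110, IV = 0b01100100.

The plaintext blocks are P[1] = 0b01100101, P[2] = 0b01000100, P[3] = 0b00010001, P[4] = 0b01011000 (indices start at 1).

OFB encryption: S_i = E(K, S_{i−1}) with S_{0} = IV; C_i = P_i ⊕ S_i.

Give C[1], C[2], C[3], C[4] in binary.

C[1] = 0b00110101, C[2] = 0b00100000, C[3] = 0b01000001, C[4] = 0b00111100

C[1]: S = E(K, 0b01100100) = 0b01010000; 0b01100101 ⊕ 0b01010000 = 0b00110101.
C[2]: S = E(K, 0b01010000) = 0b01100100; 0b01000100 ⊕ 0b01100100 = 0b00100000.
C[3]: S = E(K, 0b01100100) = 0b01010000; 0b00010001 ⊕ 0b01010000 = 0b01000001.
C[4]: S = E(K, 0b01010000) = 0b01100100; 0b01011000 ⊕ 0b01100100 = 0b00111100.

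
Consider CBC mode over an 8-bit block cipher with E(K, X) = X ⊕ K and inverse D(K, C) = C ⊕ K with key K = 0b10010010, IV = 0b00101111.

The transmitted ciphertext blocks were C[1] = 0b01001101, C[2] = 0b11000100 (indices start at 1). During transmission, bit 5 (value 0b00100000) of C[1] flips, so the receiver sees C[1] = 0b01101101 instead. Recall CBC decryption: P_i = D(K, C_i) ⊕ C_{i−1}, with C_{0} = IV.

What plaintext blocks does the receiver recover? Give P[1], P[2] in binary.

Only C[1] changed, to 0b01101101. In CBC, a change in C_i garbles P_i and flips the same bit in P_{i+1}. Decrypting the received ciphertext:
P[1]: D(K, 0b01101101) = 0b11111111; 0b11111111 ⊕ 0b00101111 = 0b11010000.
P[2]: D(K, 0b11000100) = 0b01010110; 0b01010110 ⊕ 0b01101101 = 0b00111011.
Blocks that differ from the original plaintext: P[1], P[2].

P[1] = 0b11010000, P[2] = 0b00111011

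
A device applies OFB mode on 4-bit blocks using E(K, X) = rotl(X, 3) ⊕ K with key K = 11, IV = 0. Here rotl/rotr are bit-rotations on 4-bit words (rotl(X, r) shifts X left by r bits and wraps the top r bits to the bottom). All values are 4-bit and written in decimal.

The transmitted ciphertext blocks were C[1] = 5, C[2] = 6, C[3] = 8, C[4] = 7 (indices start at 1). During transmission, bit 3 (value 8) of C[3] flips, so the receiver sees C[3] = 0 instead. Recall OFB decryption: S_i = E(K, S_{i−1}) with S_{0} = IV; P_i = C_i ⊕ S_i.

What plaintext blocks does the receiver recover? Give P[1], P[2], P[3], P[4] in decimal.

Only C[3] changed, to 0. In OFB, a change in C_i flips the same bit in P_i only; the keystream is unaffected. Decrypting the received ciphertext:
P[1]: S = E(K, 0) = 11; 5 ⊕ 11 = 14.
P[2]: S = E(K, 11) = 6; 6 ⊕ 6 = 0.
P[3]: S = E(K, 6) = 8; 0 ⊕ 8 = 8.
P[4]: S = E(K, 8) = 15; 7 ⊕ 15 = 8.
Blocks that differ from the original plaintext: P[3].

P[1] = 14, P[2] = 0, P[3] = 8, P[4] = 8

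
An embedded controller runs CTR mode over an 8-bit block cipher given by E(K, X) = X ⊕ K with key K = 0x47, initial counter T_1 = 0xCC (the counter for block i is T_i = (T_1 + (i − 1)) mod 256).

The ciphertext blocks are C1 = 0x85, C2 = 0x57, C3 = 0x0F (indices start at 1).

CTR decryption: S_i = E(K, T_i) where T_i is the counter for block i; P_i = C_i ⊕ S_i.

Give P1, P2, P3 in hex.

P1 = 0x0E, P2 = 0xDD, P3 = 0x86

P1: T = 0xCC, S = E(K, T) = 0x8B; 0x85 ⊕ 0x8B = 0x0E.
P2: T = 0xCD, S = E(K, T) = 0x8A; 0x57 ⊕ 0x8A = 0xDD.
P3: T = 0xCE, S = E(K, T) = 0x89; 0x0F ⊕ 0x89 = 0x86.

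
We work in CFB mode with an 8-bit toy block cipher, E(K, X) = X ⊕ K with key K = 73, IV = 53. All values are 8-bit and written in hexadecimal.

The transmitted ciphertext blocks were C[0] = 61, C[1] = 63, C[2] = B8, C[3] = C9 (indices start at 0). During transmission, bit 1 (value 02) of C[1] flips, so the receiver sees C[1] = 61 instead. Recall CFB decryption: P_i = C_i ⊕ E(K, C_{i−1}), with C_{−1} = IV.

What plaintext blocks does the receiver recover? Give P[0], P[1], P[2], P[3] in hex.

Only C[1] changed, to 61. In CFB, a change in C_i flips the same bit in P_i and garbles P_{i+1}. Decrypting the received ciphertext:
P[0]: E(K, 53) = 20; 61 ⊕ 20 = 41.
P[1]: E(K, 61) = 12; 61 ⊕ 12 = 73.
P[2]: E(K, 61) = 12; B8 ⊕ 12 = AA.
P[3]: E(K, B8) = CB; C9 ⊕ CB = 02.
Blocks that differ from the original plaintext: P[1], P[2].

P[0] = 41, P[1] = 73, P[2] = AA, P[3] = 02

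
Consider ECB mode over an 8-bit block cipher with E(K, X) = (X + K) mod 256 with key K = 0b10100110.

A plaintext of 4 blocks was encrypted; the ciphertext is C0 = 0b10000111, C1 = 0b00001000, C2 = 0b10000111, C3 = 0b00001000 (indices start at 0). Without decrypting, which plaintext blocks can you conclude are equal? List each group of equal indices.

P0 = P2; P1 = P3

ECB encrypts each block independently with the same key, so equal ciphertext blocks imply equal plaintext blocks.
C0 = C2 = 0b10000111, so P0 = P2.
C1 = C3 = 0b00001000, so P1 = P3.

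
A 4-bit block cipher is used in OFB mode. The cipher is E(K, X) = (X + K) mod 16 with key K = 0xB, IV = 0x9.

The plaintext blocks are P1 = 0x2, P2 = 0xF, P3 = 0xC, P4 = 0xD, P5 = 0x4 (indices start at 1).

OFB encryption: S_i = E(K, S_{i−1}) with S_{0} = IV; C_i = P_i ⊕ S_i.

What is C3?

C3 = 0x6

C1: S = E(K, 0x9) = 0x4; 0x2 ⊕ 0x4 = 0x6.
C2: S = E(K, 0x4) = 0xF; 0xF ⊕ 0xF = 0x0.
C3: S = E(K, 0xF) = 0xA; 0xC ⊕ 0xA = 0x6.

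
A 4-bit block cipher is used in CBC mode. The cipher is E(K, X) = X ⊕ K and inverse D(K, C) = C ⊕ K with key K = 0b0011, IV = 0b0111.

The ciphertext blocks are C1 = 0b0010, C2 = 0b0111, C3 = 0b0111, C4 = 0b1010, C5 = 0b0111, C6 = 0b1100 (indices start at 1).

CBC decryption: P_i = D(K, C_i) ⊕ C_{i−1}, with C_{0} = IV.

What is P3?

P3 = 0b0011

P3: D(K, 0b0111) = 0b0100; 0b0100 ⊕ 0b0111 = 0b0011.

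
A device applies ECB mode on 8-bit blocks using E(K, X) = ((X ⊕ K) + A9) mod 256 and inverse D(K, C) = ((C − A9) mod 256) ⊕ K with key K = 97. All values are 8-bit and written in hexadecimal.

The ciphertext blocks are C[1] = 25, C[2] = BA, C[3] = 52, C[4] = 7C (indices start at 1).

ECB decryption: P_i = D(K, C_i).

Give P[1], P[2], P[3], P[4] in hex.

P[1]: D(K, 25) = EB.
P[2]: D(K, BA) = 86.
P[3]: D(K, 52) = 3E.
P[4]: D(K, 7C) = 44.

P[1] = EB, P[2] = 86, P[3] = 3E, P[4] = 44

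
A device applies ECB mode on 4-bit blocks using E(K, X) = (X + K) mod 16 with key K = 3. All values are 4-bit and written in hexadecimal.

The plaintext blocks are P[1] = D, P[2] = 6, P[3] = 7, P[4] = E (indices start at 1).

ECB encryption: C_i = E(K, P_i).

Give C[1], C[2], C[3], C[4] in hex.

C[1]: E(K, D) = 0.
C[2]: E(K, 6) = 9.
C[3]: E(K, 7) = A.
C[4]: E(K, E) = 1.

C[1] = 0, C[2] = 9, C[3] = A, C[4] = 1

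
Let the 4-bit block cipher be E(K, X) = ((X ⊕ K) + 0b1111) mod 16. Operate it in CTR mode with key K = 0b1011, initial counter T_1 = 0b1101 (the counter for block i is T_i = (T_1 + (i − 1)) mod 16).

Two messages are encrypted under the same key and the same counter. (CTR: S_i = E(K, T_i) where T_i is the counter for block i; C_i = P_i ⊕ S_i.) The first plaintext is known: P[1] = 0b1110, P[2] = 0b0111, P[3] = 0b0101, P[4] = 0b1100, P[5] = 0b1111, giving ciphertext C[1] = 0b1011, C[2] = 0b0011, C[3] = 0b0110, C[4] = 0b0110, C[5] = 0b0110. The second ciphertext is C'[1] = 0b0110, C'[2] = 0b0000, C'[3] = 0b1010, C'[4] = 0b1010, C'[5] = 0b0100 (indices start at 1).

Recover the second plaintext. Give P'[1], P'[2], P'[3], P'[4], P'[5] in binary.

In CTR with a reused counter, both messages share the same keystream S_i, so C_i ⊕ C'_i = P_i ⊕ P'_i and thus P'_i = P_i ⊕ C_i ⊕ C'_i.
P'[1]: 0b1110 ⊕ 0b1011 ⊕ 0b0110 = 0b0011.
P'[2]: 0b0111 ⊕ 0b0011 ⊕ 0b0000 = 0b0100.
P'[3]: 0b0101 ⊕ 0b0110 ⊕ 0b1010 = 0b1001.
P'[4]: 0b1100 ⊕ 0b0110 ⊕ 0b1010 = 0b0000.
P'[5]: 0b1111 ⊕ 0b0110 ⊕ 0b0100 = 0b1101.

P'[1] = 0b0011, P'[2] = 0b0100, P'[3] = 0b1001, P'[4] = 0b0000, P'[5] = 0b1101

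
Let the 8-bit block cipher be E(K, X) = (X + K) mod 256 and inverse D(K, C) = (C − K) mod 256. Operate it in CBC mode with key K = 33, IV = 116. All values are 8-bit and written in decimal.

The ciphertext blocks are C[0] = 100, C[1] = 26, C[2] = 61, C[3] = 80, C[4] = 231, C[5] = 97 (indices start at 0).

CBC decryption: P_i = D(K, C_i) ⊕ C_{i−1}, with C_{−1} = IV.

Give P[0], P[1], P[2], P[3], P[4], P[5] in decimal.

P[0]: D(K, 100) = 67; 67 ⊕ 116 = 55.
P[1]: D(K, 26) = 249; 249 ⊕ 100 = 157.
P[2]: D(K, 61) = 28; 28 ⊕ 26 = 6.
P[3]: D(K, 80) = 47; 47 ⊕ 61 = 18.
P[4]: D(K, 231) = 198; 198 ⊕ 80 = 150.
P[5]: D(K, 97) = 64; 64 ⊕ 231 = 167.

P[0] = 55, P[1] = 157, P[2] = 6, P[3] = 18, P[4] = 150, P[5] = 167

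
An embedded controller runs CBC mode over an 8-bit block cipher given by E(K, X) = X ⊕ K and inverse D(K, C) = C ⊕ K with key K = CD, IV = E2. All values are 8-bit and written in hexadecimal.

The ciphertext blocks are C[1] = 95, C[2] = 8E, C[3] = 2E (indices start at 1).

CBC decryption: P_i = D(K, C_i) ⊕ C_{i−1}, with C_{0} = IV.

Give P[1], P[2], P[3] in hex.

P[1] = BA, P[2] = D6, P[3] = 6D

P[1]: D(K, 95) = 58; 58 ⊕ E2 = BA.
P[2]: D(K, 8E) = 43; 43 ⊕ 95 = D6.
P[3]: D(K, 2E) = E3; E3 ⊕ 8E = 6D.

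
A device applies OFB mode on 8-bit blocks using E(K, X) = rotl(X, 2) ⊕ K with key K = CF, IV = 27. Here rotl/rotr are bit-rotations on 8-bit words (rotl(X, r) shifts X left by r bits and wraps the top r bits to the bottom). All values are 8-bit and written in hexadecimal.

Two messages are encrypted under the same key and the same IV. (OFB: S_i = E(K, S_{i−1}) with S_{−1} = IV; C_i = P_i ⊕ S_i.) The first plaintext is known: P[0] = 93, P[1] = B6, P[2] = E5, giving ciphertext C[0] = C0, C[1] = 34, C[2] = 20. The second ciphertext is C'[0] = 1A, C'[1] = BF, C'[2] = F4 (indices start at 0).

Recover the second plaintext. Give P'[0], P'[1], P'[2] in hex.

In OFB with a reused IV, both messages share the same keystream S_i, so C_i ⊕ C'_i = P_i ⊕ P'_i and thus P'_i = P_i ⊕ C_i ⊕ C'_i.
P'[0]: 93 ⊕ C0 ⊕ 1A = 49.
P'[1]: B6 ⊕ 34 ⊕ BF = 3D.
P'[2]: E5 ⊕ 20 ⊕ F4 = 31.

P'[0] = 49, P'[1] = 3D, P'[2] = 31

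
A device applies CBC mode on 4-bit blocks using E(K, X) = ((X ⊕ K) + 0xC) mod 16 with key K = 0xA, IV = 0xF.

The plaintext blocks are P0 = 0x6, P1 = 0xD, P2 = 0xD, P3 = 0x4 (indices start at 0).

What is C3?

CBC encryption: C_i = E(K, P_i ⊕ C_{i−1}), with C_{−1} = IV.
C0: P0 ⊕ 0xF = 0x9; E(K, 0x9) = 0xF.
C1: P1 ⊕ 0xF = 0x2; E(K, 0x2) = 0x4.
C2: P2 ⊕ 0x4 = 0x9; E(K, 0x9) = 0xF.
C3: P3 ⊕ 0xF = 0xB; E(K, 0xB) = 0xD.

C3 = 0xD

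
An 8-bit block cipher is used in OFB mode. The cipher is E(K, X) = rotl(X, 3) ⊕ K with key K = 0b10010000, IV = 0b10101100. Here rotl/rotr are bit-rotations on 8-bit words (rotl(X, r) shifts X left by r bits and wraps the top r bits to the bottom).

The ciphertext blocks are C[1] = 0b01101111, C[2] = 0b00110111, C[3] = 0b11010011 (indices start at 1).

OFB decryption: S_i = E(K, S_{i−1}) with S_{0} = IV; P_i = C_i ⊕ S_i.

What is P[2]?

P[2] = 0b00001000

P[1]: S = E(K, 0b10101100) = 0b11110101; 0b01101111 ⊕ 0b11110101 = 0b10011010.
P[2]: S = E(K, 0b11110101) = 0b00111111; 0b00110111 ⊕ 0b00111111 = 0b00001000.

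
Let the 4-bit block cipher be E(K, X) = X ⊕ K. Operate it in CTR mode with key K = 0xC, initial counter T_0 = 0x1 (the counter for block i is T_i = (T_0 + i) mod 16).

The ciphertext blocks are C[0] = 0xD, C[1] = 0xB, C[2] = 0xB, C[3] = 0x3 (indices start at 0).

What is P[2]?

P[2] = 0x4

CTR decryption: S_i = E(K, T_i) where T_i is the counter for block i; P_i = C_i ⊕ S_i.
P[2]: T = 0x3, S = E(K, T) = 0xF; 0xB ⊕ 0xF = 0x4.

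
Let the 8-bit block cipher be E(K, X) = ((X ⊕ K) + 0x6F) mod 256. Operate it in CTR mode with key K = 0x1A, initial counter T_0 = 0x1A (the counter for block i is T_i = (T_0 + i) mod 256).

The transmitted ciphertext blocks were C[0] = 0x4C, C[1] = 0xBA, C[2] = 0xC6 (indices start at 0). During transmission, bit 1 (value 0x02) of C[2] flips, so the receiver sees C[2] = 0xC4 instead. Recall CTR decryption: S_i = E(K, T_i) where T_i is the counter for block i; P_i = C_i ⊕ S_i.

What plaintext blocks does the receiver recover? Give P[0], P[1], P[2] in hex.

Only C[2] changed, to 0xC4. In CTR, a change in C_i flips the same bit in P_i only; the keystream is unaffected. Decrypting the received ciphertext:
P[0]: T = 0x1A, S = E(K, T) = 0x6F; 0x4C ⊕ 0x6F = 0x23.
P[1]: T = 0x1B, S = E(K, T) = 0x70; 0xBA ⊕ 0x70 = 0xCA.
P[2]: T = 0x1C, S = E(K, T) = 0x75; 0xC4 ⊕ 0x75 = 0xB1.
Blocks that differ from the original plaintext: P[2].

P[0] = 0x23, P[1] = 0xCA, P[2] = 0xB1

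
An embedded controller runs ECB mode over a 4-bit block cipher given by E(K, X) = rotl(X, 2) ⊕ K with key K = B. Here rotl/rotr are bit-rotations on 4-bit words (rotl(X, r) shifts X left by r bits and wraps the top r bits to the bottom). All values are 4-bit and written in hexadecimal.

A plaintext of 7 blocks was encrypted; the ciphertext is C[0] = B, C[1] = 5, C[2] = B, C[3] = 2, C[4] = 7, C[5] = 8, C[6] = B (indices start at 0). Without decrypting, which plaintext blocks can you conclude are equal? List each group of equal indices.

ECB encrypts each block independently with the same key, so equal ciphertext blocks imply equal plaintext blocks.
C[0] = C[2] = C[6] = B, so P[0] = P[2] = P[6].

P[0] = P[2] = P[6]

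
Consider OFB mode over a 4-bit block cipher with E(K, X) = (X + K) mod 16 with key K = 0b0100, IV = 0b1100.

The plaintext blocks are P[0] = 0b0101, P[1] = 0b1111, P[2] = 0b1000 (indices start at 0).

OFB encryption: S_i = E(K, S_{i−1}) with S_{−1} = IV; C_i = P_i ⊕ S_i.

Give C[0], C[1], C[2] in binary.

C[0]: S = E(K, 0b1100) = 0b0000; 0b0101 ⊕ 0b0000 = 0b0101.
C[1]: S = E(K, 0b0000) = 0b0100; 0b1111 ⊕ 0b0100 = 0b1011.
C[2]: S = E(K, 0b0100) = 0b1000; 0b1000 ⊕ 0b1000 = 0b0000.

C[0] = 0b0101, C[1] = 0b1011, C[2] = 0b0000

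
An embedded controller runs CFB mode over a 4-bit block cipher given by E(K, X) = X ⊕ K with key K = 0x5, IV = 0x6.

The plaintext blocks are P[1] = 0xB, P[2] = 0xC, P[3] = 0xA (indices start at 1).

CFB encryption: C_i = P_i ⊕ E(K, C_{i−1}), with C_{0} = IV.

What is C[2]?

C[2] = 0x1

C[1]: E(K, 0x6) = 0x3; 0xB ⊕ 0x3 = 0x8.
C[2]: E(K, 0x8) = 0xD; 0xC ⊕ 0xD = 0x1.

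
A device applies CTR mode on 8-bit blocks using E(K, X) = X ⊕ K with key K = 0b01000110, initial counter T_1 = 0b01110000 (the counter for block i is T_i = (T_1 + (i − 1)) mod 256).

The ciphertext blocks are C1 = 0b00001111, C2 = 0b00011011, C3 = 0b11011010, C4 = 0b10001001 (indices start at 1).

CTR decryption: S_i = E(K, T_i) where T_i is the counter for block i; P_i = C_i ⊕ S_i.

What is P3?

P3: T = 0b01110010, S = E(K, T) = 0b00110100; 0b11011010 ⊕ 0b00110100 = 0b11101110.

P3 = 0b11101110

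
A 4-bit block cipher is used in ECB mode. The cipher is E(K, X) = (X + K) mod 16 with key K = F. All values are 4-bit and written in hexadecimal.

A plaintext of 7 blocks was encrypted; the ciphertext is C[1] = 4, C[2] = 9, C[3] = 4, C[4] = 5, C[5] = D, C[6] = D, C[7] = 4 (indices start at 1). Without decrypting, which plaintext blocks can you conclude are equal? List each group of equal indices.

ECB encrypts each block independently with the same key, so equal ciphertext blocks imply equal plaintext blocks.
C[1] = C[3] = C[7] = 4, so P[1] = P[3] = P[7].
C[5] = C[6] = D, so P[5] = P[6].

P[1] = P[3] = P[7]; P[5] = P[6]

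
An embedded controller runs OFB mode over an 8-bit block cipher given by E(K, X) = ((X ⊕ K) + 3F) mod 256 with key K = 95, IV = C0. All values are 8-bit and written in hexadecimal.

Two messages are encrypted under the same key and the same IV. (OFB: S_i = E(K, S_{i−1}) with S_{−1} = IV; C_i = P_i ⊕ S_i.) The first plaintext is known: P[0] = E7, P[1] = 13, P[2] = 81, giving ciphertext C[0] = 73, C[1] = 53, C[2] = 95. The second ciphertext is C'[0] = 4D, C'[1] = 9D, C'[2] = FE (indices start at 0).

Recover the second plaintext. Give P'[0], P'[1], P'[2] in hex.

P'[0] = D9, P'[1] = DD, P'[2] = EA

In OFB with a reused IV, both messages share the same keystream S_i, so C_i ⊕ C'_i = P_i ⊕ P'_i and thus P'_i = P_i ⊕ C_i ⊕ C'_i.
P'[0]: E7 ⊕ 73 ⊕ 4D = D9.
P'[1]: 13 ⊕ 53 ⊕ 9D = DD.
P'[2]: 81 ⊕ 95 ⊕ FE = EA.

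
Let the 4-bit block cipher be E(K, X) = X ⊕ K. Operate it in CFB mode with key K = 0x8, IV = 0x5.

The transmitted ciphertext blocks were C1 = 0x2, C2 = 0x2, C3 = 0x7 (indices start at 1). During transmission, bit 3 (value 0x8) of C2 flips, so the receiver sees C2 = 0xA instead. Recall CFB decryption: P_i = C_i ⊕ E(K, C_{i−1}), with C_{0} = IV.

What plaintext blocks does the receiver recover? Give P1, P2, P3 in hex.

Only C2 changed, to 0xA. In CFB, a change in C_i flips the same bit in P_i and garbles P_{i+1}. Decrypting the received ciphertext:
P1: E(K, 0x5) = 0xD; 0x2 ⊕ 0xD = 0xF.
P2: E(K, 0x2) = 0xA; 0xA ⊕ 0xA = 0x0.
P3: E(K, 0xA) = 0x2; 0x7 ⊕ 0x2 = 0x5.
Blocks that differ from the original plaintext: P2, P3.

P1 = 0xF, P2 = 0x0, P3 = 0x5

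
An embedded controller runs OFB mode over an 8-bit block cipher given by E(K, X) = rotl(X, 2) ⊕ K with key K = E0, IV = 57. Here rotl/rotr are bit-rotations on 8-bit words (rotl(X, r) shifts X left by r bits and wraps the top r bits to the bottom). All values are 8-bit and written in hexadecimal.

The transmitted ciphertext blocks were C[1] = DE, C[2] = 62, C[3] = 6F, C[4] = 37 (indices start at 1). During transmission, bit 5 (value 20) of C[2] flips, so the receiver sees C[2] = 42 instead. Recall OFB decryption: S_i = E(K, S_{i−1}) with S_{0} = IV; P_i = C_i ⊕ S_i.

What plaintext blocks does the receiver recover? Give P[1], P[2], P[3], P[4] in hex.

P[1] = 63, P[2] = 54, P[3] = D7, P[4] = 35

Only C[2] changed, to 42. In OFB, a change in C_i flips the same bit in P_i only; the keystream is unaffected. Decrypting the received ciphertext:
P[1]: S = E(K, 57) = BD; DE ⊕ BD = 63.
P[2]: S = E(K, BD) = 16; 42 ⊕ 16 = 54.
P[3]: S = E(K, 16) = B8; 6F ⊕ B8 = D7.
P[4]: S = E(K, B8) = 02; 37 ⊕ 02 = 35.
Blocks that differ from the original plaintext: P[2].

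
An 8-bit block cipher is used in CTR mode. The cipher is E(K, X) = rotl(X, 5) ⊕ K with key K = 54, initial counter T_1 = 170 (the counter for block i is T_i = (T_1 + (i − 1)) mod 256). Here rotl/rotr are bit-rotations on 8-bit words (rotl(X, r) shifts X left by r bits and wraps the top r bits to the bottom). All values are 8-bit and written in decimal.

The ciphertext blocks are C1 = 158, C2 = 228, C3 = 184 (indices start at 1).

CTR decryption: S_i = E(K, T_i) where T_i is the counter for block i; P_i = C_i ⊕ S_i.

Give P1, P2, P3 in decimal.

P1 = 253, P2 = 167, P3 = 27

P1: T = 170, S = E(K, T) = 99; 158 ⊕ 99 = 253.
P2: T = 171, S = E(K, T) = 67; 228 ⊕ 67 = 167.
P3: T = 172, S = E(K, T) = 163; 184 ⊕ 163 = 27.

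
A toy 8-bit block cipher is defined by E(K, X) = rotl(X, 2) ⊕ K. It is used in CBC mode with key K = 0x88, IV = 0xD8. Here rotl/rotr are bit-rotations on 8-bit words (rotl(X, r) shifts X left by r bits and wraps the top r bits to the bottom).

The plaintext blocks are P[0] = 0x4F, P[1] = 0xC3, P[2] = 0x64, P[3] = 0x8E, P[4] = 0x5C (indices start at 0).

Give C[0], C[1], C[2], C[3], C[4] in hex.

C[0] = 0xD6, C[1] = 0xDC, C[2] = 0x6A, C[3] = 0x1B, C[4] = 0x95

CBC encryption: C_i = E(K, P_i ⊕ C_{i−1}), with C_{−1} = IV.
C[0]: P[0] ⊕ 0xD8 = 0x97; E(K, 0x97) = 0xD6.
C[1]: P[1] ⊕ 0xD6 = 0x15; E(K, 0x15) = 0xDC.
C[2]: P[2] ⊕ 0xDC = 0xB8; E(K, 0xB8) = 0x6A.
C[3]: P[3] ⊕ 0x6A = 0xE4; E(K, 0xE4) = 0x1B.
C[4]: P[4] ⊕ 0x1B = 0x47; E(K, 0x47) = 0x95.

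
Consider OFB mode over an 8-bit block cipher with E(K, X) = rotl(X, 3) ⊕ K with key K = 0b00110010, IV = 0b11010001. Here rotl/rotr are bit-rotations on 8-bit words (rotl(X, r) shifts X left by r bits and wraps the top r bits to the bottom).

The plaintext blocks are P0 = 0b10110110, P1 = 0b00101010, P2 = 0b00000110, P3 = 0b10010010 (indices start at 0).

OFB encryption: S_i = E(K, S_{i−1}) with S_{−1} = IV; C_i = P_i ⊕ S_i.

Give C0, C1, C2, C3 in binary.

C0: S = E(K, 0b11010001) = 0b10111100; 0b10110110 ⊕ 0b10111100 = 0b00001010.
C1: S = E(K, 0b10111100) = 0b11010111; 0b00101010 ⊕ 0b11010111 = 0b11111101.
C2: S = E(K, 0b11010111) = 0b10001100; 0b00000110 ⊕ 0b10001100 = 0b10001010.
C3: S = E(K, 0b10001100) = 0b01010110; 0b10010010 ⊕ 0b01010110 = 0b11000100.

C0 = 0b00001010, C1 = 0b11111101, C2 = 0b10001010, C3 = 0b11000100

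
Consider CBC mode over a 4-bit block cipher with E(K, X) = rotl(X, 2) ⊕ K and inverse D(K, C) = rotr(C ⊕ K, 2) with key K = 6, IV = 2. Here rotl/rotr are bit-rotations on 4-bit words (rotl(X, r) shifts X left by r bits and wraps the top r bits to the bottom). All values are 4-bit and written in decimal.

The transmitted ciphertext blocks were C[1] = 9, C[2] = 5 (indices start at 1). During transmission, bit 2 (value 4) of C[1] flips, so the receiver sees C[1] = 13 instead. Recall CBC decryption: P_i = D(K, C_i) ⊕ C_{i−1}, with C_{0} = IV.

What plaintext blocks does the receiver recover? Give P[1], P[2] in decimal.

P[1] = 12, P[2] = 1

Only C[1] changed, to 13. In CBC, a change in C_i garbles P_i and flips the same bit in P_{i+1}. Decrypting the received ciphertext:
P[1]: D(K, 13) = 14; 14 ⊕ 2 = 12.
P[2]: D(K, 5) = 12; 12 ⊕ 13 = 1.
Blocks that differ from the original plaintext: P[1], P[2].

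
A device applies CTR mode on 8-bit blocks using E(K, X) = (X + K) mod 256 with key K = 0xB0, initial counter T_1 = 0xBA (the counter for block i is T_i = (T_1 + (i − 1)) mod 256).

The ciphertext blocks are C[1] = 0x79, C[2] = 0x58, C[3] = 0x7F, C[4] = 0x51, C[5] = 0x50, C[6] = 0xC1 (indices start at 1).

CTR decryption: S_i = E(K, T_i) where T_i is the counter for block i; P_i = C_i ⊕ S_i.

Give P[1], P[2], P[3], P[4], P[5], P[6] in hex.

P[1] = 0x13, P[2] = 0x33, P[3] = 0x13, P[4] = 0x3C, P[5] = 0x3E, P[6] = 0xAE

P[1]: T = 0xBA, S = E(K, T) = 0x6A; 0x79 ⊕ 0x6A = 0x13.
P[2]: T = 0xBB, S = E(K, T) = 0x6B; 0x58 ⊕ 0x6B = 0x33.
P[3]: T = 0xBC, S = E(K, T) = 0x6C; 0x7F ⊕ 0x6C = 0x13.
P[4]: T = 0xBD, S = E(K, T) = 0x6D; 0x51 ⊕ 0x6D = 0x3C.
P[5]: T = 0xBE, S = E(K, T) = 0x6E; 0x50 ⊕ 0x6E = 0x3E.
P[6]: T = 0xBF, S = E(K, T) = 0x6F; 0xC1 ⊕ 0x6F = 0xAE.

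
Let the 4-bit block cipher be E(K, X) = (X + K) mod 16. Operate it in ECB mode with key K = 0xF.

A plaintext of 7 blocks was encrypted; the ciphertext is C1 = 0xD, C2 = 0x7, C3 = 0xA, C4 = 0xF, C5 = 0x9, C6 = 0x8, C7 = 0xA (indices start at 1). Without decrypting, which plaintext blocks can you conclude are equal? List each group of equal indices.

ECB encrypts each block independently with the same key, so equal ciphertext blocks imply equal plaintext blocks.
C3 = C7 = 0xA, so P3 = P7.

P3 = P7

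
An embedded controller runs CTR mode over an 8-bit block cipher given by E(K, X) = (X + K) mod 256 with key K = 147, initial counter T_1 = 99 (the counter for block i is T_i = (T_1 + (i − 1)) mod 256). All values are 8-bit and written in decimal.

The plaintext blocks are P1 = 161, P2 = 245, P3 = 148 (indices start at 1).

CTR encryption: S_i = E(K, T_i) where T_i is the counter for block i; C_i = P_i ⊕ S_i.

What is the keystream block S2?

247

C1: T = 99, S = E(K, T) = 246; 161 ⊕ 246 = 87.
C2: T = 100, S = E(K, T) = 247; 245 ⊕ 247 = 2.
So S2 = 247.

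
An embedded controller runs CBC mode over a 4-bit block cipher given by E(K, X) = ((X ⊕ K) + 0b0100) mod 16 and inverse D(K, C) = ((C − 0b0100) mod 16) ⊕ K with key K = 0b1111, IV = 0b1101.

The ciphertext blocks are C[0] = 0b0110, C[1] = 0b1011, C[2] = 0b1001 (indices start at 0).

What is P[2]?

CBC decryption: P_i = D(K, C_i) ⊕ C_{i−1}, with C_{−1} = IV.
P[2]: D(K, 0b1001) = 0b1010; 0b1010 ⊕ 0b1011 = 0b0001.

P[2] = 0b0001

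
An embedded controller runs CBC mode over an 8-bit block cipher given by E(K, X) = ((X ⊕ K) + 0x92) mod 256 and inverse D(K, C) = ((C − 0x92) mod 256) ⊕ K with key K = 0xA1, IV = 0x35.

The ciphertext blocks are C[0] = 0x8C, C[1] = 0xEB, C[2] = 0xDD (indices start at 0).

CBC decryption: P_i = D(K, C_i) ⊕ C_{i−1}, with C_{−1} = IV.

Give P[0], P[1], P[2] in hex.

P[0] = 0x6E, P[1] = 0x74, P[2] = 0x01

P[0]: D(K, 0x8C) = 0x5B; 0x5B ⊕ 0x35 = 0x6E.
P[1]: D(K, 0xEB) = 0xF8; 0xF8 ⊕ 0x8C = 0x74.
P[2]: D(K, 0xDD) = 0xEA; 0xEA ⊕ 0xEB = 0x01.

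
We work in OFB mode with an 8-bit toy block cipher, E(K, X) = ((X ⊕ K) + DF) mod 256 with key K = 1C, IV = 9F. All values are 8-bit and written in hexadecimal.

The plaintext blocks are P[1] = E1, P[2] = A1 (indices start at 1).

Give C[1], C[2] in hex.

C[1] = 83, C[2] = FC

OFB encryption: S_i = E(K, S_{i−1}) with S_{0} = IV; C_i = P_i ⊕ S_i.
C[1]: S = E(K, 9F) = 62; E1 ⊕ 62 = 83.
C[2]: S = E(K, 62) = 5D; A1 ⊕ 5D = FC.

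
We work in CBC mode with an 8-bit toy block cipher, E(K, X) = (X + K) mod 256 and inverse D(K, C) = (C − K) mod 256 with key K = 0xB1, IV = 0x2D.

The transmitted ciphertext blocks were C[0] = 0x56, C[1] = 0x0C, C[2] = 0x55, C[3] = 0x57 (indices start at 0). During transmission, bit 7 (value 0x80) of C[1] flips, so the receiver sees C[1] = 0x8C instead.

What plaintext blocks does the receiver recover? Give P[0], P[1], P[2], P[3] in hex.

P[0] = 0x88, P[1] = 0x8D, P[2] = 0x28, P[3] = 0xF3

CBC decryption: P_i = D(K, C_i) ⊕ C_{i−1}, with C_{−1} = IV.
Only C[1] changed, to 0x8C. In CBC, a change in C_i garbles P_i and flips the same bit in P_{i+1}. Decrypting the received ciphertext:
P[0]: D(K, 0x56) = 0xA5; 0xA5 ⊕ 0x2D = 0x88.
P[1]: D(K, 0x8C) = 0xDB; 0xDB ⊕ 0x56 = 0x8D.
P[2]: D(K, 0x55) = 0xA4; 0xA4 ⊕ 0x8C = 0x28.
P[3]: D(K, 0x57) = 0xA6; 0xA6 ⊕ 0x55 = 0xF3.
Blocks that differ from the original plaintext: P[1], P[2].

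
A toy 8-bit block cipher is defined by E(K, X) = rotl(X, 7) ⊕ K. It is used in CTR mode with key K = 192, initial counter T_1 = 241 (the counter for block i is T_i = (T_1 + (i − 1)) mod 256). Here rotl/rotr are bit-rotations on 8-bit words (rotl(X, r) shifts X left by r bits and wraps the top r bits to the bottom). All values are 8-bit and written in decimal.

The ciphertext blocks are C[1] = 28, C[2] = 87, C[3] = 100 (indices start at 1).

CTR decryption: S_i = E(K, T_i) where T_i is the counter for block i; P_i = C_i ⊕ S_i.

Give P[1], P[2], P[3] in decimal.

P[1] = 36, P[2] = 238, P[3] = 93

P[1]: T = 241, S = E(K, T) = 56; 28 ⊕ 56 = 36.
P[2]: T = 242, S = E(K, T) = 185; 87 ⊕ 185 = 238.
P[3]: T = 243, S = E(K, T) = 57; 100 ⊕ 57 = 93.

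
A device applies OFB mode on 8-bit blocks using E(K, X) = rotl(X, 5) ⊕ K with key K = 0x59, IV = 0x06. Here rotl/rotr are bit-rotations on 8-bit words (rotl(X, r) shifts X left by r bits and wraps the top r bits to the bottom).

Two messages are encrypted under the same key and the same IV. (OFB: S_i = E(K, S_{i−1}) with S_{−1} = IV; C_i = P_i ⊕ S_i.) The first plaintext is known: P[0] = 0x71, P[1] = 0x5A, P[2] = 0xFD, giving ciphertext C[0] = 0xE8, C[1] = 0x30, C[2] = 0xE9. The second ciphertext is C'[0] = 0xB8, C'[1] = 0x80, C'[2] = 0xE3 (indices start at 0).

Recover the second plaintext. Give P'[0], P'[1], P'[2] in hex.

In OFB with a reused IV, both messages share the same keystream S_i, so C_i ⊕ C'_i = P_i ⊕ P'_i and thus P'_i = P_i ⊕ C_i ⊕ C'_i.
P'[0]: 0x71 ⊕ 0xE8 ⊕ 0xB8 = 0x21.
P'[1]: 0x5A ⊕ 0x30 ⊕ 0x80 = 0xEA.
P'[2]: 0xFD ⊕ 0xE9 ⊕ 0xE3 = 0xF7.

P'[0] = 0x21, P'[1] = 0xEA, P'[2] = 0xF7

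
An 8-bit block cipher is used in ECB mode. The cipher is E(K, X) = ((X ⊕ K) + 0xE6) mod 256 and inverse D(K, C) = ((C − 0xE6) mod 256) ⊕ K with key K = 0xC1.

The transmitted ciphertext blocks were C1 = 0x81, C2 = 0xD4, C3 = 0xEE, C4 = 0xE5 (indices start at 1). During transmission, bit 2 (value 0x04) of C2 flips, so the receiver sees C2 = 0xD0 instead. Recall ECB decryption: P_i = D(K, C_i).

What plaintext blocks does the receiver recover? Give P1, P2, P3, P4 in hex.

P1 = 0x5A, P2 = 0x2B, P3 = 0xC9, P4 = 0x3E

Only C2 changed, to 0xD0. In ECB, a change in C_i affects only P_i. Decrypting the received ciphertext:
P1: D(K, 0x81) = 0x5A.
P2: D(K, 0xD0) = 0x2B.
P3: D(K, 0xEE) = 0xC9.
P4: D(K, 0xE5) = 0x3E.
Blocks that differ from the original plaintext: P2.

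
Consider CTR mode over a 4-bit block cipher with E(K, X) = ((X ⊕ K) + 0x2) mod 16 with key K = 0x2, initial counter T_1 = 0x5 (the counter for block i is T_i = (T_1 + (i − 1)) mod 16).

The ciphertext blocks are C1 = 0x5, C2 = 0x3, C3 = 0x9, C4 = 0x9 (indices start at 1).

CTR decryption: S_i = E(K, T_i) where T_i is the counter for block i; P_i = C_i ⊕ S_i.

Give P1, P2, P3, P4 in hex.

P1 = 0xC, P2 = 0x5, P3 = 0xE, P4 = 0x5

P1: T = 0x5, S = E(K, T) = 0x9; 0x5 ⊕ 0x9 = 0xC.
P2: T = 0x6, S = E(K, T) = 0x6; 0x3 ⊕ 0x6 = 0x5.
P3: T = 0x7, S = E(K, T) = 0x7; 0x9 ⊕ 0x7 = 0xE.
P4: T = 0x8, S = E(K, T) = 0xC; 0x9 ⊕ 0xC = 0x5.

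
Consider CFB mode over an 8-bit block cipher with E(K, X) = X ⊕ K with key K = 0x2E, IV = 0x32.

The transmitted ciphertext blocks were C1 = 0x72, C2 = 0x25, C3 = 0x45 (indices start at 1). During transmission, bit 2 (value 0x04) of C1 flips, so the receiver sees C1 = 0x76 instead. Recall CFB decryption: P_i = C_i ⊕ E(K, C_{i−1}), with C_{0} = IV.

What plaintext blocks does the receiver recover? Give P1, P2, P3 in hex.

Only C1 changed, to 0x76. In CFB, a change in C_i flips the same bit in P_i and garbles P_{i+1}. Decrypting the received ciphertext:
P1: E(K, 0x32) = 0x1C; 0x76 ⊕ 0x1C = 0x6A.
P2: E(K, 0x76) = 0x58; 0x25 ⊕ 0x58 = 0x7D.
P3: E(K, 0x25) = 0x0B; 0x45 ⊕ 0x0B = 0x4E.
Blocks that differ from the original plaintext: P1, P2.

P1 = 0x6A, P2 = 0x7D, P3 = 0x4E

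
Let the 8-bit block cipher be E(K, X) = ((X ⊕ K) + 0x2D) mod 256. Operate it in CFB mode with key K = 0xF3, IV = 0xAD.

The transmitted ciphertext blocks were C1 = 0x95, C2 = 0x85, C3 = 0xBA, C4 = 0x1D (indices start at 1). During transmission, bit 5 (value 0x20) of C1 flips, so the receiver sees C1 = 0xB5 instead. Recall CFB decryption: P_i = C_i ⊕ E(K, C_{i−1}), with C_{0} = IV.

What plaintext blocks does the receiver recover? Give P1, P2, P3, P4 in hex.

Only C1 changed, to 0xB5. In CFB, a change in C_i flips the same bit in P_i and garbles P_{i+1}. Decrypting the received ciphertext:
P1: E(K, 0xAD) = 0x8B; 0xB5 ⊕ 0x8B = 0x3E.
P2: E(K, 0xB5) = 0x73; 0x85 ⊕ 0x73 = 0xF6.
P3: E(K, 0x85) = 0xA3; 0xBA ⊕ 0xA3 = 0x19.
P4: E(K, 0xBA) = 0x76; 0x1D ⊕ 0x76 = 0x6B.
Blocks that differ from the original plaintext: P1, P2.

P1 = 0x3E, P2 = 0xF6, P3 = 0x19, P4 = 0x6B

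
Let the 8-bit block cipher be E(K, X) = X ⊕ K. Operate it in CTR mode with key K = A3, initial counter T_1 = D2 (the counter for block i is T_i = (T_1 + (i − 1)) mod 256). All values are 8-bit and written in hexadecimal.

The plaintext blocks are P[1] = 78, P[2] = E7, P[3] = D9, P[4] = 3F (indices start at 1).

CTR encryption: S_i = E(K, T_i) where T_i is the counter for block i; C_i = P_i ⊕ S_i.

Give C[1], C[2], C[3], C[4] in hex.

C[1]: T = D2, S = E(K, T) = 71; 78 ⊕ 71 = 09.
C[2]: T = D3, S = E(K, T) = 70; E7 ⊕ 70 = 97.
C[3]: T = D4, S = E(K, T) = 77; D9 ⊕ 77 = AE.
C[4]: T = D5, S = E(K, T) = 76; 3F ⊕ 76 = 49.

C[1] = 09, C[2] = 97, C[3] = AE, C[4] = 49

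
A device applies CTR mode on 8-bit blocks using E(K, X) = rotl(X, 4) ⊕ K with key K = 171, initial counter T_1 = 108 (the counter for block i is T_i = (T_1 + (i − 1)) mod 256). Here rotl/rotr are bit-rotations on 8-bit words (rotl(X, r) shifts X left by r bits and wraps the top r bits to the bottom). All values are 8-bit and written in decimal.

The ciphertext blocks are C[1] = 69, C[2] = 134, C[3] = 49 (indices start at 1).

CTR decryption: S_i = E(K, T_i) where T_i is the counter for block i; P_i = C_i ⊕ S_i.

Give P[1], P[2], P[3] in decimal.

P[1] = 40, P[2] = 251, P[3] = 124

P[1]: T = 108, S = E(K, T) = 109; 69 ⊕ 109 = 40.
P[2]: T = 109, S = E(K, T) = 125; 134 ⊕ 125 = 251.
P[3]: T = 110, S = E(K, T) = 77; 49 ⊕ 77 = 124.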